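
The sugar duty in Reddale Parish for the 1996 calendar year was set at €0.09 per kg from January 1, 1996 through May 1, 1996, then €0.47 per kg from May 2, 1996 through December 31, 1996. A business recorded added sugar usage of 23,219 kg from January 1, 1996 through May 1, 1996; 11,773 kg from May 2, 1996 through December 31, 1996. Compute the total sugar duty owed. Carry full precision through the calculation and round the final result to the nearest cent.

January 1 – May 1, 1996: 23,219 kg at €0.09/kg → €2,089.71
May 2 – December 31, 1996: 11,773 kg at €0.47/kg → €5,533.31

€7,623.02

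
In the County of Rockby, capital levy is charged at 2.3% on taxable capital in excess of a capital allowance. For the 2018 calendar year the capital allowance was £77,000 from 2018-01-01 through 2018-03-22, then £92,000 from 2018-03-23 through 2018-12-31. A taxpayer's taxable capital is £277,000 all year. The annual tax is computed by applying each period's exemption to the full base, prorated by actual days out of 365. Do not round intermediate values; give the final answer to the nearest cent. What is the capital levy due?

2018-01-01 to 2018-03-22: 81 days, exemption £77,000 → (£277,000 − £77,000) × 2.3% × 81/365 = £1,020.8219
2018-03-23 to 2018-12-31: 284 days, exemption £92,000 → (£277,000 − £92,000) × 2.3% × 284/365 = £3,310.7397
Total = £4,331.5616

£4,331.56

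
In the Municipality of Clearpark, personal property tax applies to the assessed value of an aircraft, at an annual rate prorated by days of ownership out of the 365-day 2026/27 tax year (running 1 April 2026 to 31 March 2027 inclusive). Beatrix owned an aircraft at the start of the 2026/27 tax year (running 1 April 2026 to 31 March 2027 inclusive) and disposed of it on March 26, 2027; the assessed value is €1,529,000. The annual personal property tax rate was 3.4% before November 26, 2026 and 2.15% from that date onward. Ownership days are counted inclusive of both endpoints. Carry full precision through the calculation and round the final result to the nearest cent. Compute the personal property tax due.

€44,937.94

April 1 – November 25, 2026: 239 days at 3.4% → €1,529,000 × 3.4% × 239/365 = €34,040.1479
November 26, 2026 – March 26, 2027: 121 days at 2.15% → €1,529,000 × 2.15% × 121/365 = €10,897.7904
Total = €44,937.9384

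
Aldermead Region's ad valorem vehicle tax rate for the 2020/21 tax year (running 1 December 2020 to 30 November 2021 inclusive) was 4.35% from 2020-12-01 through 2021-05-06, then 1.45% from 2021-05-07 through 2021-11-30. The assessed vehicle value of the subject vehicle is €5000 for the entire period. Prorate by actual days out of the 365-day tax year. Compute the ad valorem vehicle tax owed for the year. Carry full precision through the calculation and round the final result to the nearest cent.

€134.87

2020-12-01 to 2021-05-06: 157 days at 4.35% → €5000 × 4.35% × 157/365 = €93.5548
2021-05-07 to 2021-11-30: 208 days at 1.45% → €5000 × 1.45% × 208/365 = €41.3151
Total = €134.8699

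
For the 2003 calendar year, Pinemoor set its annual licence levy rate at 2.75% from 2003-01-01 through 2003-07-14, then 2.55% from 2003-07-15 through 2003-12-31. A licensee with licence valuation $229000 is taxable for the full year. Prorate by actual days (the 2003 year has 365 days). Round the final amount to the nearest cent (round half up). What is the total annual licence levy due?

$6084.18

2003-01-01 to 2003-07-14: 195 days at 2.75% → $229000 × 2.75% × 195/365 = $3364.4178
2003-07-15 to 2003-12-31: 170 days at 2.55% → $229000 × 2.55% × 170/365 = $2719.7671
Total = $6084.1849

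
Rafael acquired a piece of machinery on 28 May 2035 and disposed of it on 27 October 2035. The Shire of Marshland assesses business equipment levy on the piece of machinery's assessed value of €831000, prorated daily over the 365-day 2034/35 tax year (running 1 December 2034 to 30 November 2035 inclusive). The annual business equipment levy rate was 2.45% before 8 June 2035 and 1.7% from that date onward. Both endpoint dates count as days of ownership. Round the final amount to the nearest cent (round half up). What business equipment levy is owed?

€6109.56

28 May – 7 June 2035: 11 days at 2.45% → €831000 × 2.45% × 11/365 = €613.5740
8 June – 27 October 2035: 142 days at 1.7% → €831000 × 1.7% × 142/365 = €5495.9836
Total = €6109.5575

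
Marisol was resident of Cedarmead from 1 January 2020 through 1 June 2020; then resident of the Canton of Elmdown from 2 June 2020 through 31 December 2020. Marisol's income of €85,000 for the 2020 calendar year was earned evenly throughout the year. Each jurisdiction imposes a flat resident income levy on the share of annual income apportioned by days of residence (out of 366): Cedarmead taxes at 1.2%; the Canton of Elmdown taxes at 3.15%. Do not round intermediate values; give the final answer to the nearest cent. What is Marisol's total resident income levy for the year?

€1,984.61

Cedarmead, 1 January – 1 June 2020: 153 days → €85,000 × 1.2% × 153/366 = €426.3934
The Canton of Elmdown, 2 June – 31 December 2020: 213 days → €85,000 × 3.15% × 213/366 = €1,558.2172
Total = €1,984.6107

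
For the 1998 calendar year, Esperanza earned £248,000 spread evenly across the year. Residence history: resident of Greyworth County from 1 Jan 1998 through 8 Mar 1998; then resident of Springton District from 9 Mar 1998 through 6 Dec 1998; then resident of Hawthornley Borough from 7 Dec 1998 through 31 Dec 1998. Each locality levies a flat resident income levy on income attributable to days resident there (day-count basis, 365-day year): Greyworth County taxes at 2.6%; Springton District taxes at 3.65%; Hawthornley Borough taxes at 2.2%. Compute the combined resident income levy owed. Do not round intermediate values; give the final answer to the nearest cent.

Greyworth County, 1 Jan – 8 Mar 1998: 67 days → £248,000 × 2.6% × 67/365 = £1,183.6055
Springton District, 9 Mar – 6 Dec 1998: 273 days → £248,000 × 3.65% × 273/365 = £6,770.4000
Hawthornley Borough, 7 Dec – 31 Dec 1998: 25 days → £248,000 × 2.2% × 25/365 = £373.6986
Total = £8,327.7041

£8,327.70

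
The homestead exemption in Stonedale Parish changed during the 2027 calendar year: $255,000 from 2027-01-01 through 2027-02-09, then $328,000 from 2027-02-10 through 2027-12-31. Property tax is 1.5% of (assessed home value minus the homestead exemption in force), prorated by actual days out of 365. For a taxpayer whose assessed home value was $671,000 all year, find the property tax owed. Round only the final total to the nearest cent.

2027-01-01 to 2027-02-09: 40 days, exemption $255,000 → ($671,000 − $255,000) × 1.5% × 40/365 = $683.8356
2027-02-10 to 2027-12-31: 325 days, exemption $328,000 → ($671,000 − $328,000) × 1.5% × 325/365 = $4,581.1644
Total = $5,265.0000

$5,265.00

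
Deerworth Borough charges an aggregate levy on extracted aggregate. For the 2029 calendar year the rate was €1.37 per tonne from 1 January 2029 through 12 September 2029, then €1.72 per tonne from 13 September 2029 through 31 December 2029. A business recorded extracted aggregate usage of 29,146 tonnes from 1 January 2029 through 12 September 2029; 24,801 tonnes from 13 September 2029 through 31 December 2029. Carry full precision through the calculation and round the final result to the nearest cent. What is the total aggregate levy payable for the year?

1 January – 12 September 2029: 29,146 tonnes at €1.37/tonne → €39,930.02
13 September – 31 December 2029: 24,801 tonnes at €1.72/tonne → €42,657.72

€82,587.74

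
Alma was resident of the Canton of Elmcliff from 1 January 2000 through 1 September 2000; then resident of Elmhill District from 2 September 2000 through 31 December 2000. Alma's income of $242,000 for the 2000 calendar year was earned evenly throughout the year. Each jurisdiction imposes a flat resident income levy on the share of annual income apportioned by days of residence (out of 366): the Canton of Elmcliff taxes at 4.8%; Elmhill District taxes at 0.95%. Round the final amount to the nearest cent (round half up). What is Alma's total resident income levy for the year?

The Canton of Elmcliff, 1 January – 1 September 2000: 245 days → $242,000 × 4.8% × 245/366 = $7,775.7377
Elmhill District, 2 September – 31 December 2000: 121 days → $242,000 × 0.95% × 121/366 = $760.0519
Total = $8,535.7896

$8,535.79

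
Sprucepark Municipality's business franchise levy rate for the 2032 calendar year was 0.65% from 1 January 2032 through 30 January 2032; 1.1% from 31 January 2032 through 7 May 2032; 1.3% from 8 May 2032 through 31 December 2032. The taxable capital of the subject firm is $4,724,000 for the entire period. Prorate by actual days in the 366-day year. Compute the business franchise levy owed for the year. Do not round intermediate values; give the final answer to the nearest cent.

1 January – 30 January 2032: 30 days at 0.65% → $4,724,000 × 0.65% × 30/366 = $2,516.8852
31 January – 7 May 2032: 98 days at 1.1% → $4,724,000 × 1.1% × 98/366 = $13,913.8579
8 May – 31 December 2032: 238 days at 1.3% → $4,724,000 × 1.3% × 238/366 = $39,934.5792
Total = $56,365.3224

$56,365.32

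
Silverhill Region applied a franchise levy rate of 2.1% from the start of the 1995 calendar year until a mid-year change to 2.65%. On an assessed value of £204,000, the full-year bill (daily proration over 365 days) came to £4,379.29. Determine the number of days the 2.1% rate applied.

334 days

Let d = days at the first rate; then 365 − d days at the second rate.
£204,000 × [2.1%·d + 2.65%·(365−d)] / 365 = £4,379.29
Solving gives d = 334, so the new rate took effect on December 1, 1995.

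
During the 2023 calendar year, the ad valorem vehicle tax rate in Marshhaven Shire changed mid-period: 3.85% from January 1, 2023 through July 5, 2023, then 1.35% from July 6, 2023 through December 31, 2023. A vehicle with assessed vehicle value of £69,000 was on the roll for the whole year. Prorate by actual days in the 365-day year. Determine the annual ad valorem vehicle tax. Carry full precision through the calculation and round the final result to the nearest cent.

£1,810.54

January 1 – July 5, 2023: 186 days at 3.85% → £69,000 × 3.85% × 186/365 = £1,353.7233
July 6 – December 31, 2023: 179 days at 1.35% → £69,000 × 1.35% × 179/365 = £456.8178
Total = £1,810.5411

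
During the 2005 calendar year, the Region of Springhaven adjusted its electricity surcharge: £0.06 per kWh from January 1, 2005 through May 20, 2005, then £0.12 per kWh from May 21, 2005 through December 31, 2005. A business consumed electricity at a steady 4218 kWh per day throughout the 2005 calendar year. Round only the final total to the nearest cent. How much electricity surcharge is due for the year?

January 1 – May 20, 2005: 140 days × 4218 kWh/day = 590,520 kWh at £0.06/kWh → £35431.20
May 21 – December 31, 2005: 225 days × 4218 kWh/day = 949,050 kWh at £0.12/kWh → £113886.00

£149317.20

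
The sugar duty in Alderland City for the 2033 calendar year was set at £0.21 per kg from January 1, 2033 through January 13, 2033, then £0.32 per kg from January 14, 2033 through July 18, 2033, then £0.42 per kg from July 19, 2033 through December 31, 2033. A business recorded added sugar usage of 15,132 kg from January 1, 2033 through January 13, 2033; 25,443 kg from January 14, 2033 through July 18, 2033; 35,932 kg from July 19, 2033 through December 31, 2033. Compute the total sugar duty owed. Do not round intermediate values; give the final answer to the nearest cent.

January 1 – January 13, 2033: 15,132 kg at £0.21/kg → £3,177.72
January 14 – July 18, 2033: 25,443 kg at £0.32/kg → £8,141.76
July 19 – December 31, 2033: 35,932 kg at £0.42/kg → £15,091.44

£26,410.92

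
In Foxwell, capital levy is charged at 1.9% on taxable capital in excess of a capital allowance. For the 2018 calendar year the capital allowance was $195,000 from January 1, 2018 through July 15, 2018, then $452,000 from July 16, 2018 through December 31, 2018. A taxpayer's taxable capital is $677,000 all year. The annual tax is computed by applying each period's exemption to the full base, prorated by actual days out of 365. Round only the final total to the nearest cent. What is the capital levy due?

January 1 – July 15, 2018: 196 days, exemption $195,000 → ($677,000 − $195,000) × 1.9% × 196/365 = $4,917.7205
July 16 – December 31, 2018: 169 days, exemption $452,000 → ($677,000 − $452,000) × 1.9% × 169/365 = $1,979.3836
Total = $6,897.1041

$6,897.10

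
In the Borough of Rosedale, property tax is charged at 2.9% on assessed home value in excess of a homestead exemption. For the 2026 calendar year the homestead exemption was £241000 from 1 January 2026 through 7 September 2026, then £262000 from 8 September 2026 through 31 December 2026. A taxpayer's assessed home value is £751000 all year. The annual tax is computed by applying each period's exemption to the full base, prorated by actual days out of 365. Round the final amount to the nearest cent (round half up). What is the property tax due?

£14598.12

1 January – 7 September 2026: 250 days, exemption £241000 → (£751000 − £241000) × 2.9% × 250/365 = £10130.1370
8 September – 31 December 2026: 115 days, exemption £262000 → (£751000 − £262000) × 2.9% × 115/365 = £4467.9863
Total = £14598.1233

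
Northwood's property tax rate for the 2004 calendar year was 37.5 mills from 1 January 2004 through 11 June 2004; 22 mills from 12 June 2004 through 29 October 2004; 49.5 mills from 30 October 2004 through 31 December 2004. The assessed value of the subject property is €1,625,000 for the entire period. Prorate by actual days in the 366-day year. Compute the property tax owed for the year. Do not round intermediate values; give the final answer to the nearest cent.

€54,659.49

1 January – 11 June 2004: 163 days at 37.5 mills → €1,625,000 × 3.75% × 163/366 = €27,138.8320
12 June – 29 October 2004: 140 days at 22 mills → €1,625,000 × 2.2% × 140/366 = €13,674.8634
30 October – 31 December 2004: 63 days at 49.5 mills → €1,625,000 × 4.95% × 63/366 = €13,845.7992
Total = €54,659.4945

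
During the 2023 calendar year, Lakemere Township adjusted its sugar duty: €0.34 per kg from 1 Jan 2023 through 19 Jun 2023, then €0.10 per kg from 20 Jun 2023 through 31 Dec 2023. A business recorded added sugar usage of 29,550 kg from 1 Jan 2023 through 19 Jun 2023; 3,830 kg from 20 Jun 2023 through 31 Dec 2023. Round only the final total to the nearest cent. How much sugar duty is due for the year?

€10,430.00

1 Jan – 19 Jun 2023: 29,550 kg at €0.34/kg → €10,047.00
20 Jun – 31 Dec 2023: 3,830 kg at €0.10/kg → €383.00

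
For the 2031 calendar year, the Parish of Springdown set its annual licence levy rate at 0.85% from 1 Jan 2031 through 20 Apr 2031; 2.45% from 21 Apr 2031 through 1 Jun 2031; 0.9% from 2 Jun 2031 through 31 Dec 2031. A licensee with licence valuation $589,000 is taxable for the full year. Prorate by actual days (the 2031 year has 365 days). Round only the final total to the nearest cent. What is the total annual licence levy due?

1 Jan – 20 Apr 2031: 110 days at 0.85% → $589,000 × 0.85% × 110/365 = $1,508.8082
21 Apr – 1 Jun 2031: 42 days at 2.45% → $589,000 × 2.45% × 42/365 = $1,660.4959
2 Jun – 31 Dec 2031: 213 days at 0.9% → $589,000 × 0.9% × 213/365 = $3,093.4603
Total = $6,262.7644

$6,262.76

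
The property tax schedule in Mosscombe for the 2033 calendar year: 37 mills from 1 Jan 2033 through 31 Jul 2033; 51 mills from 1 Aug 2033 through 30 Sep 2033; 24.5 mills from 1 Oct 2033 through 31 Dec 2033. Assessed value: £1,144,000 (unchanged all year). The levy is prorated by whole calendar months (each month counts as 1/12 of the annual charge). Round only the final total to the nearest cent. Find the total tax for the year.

£41,422.33

1 Jan – 31 Jul 2033: 7 months at 37 mills → £1,144,000 × 3.7% × 7/12 = £24,691.3333
1 Aug – 30 Sep 2033: 2 months at 51 mills → £1,144,000 × 5.1% × 2/12 = £9,724.0000
1 Oct – 31 Dec 2033: 3 months at 24.5 mills → £1,144,000 × 2.45% × 3/12 = £7,007.0000
Total = £41,422.3333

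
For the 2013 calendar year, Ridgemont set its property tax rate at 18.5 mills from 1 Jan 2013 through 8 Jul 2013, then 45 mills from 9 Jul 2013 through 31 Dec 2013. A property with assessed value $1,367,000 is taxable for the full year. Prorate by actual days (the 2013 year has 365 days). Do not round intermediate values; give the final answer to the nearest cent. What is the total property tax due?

$42,757.14

1 Jan – 8 Jul 2013: 189 days at 18.5 mills → $1,367,000 × 1.85% × 189/365 = $13,095.1110
9 Jul – 31 Dec 2013: 176 days at 45 mills → $1,367,000 × 4.5% × 176/365 = $29,662.0274
Total = $42,757.1384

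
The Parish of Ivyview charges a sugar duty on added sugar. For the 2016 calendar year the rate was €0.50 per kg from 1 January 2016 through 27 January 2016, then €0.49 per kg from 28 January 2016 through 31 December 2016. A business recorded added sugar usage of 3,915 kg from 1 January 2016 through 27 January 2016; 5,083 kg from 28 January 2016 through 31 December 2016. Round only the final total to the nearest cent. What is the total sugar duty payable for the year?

€4,448.17

1 January – 27 January 2016: 3,915 kg at €0.50/kg → €1,957.50
28 January – 31 December 2016: 5,083 kg at €0.49/kg → €2,490.67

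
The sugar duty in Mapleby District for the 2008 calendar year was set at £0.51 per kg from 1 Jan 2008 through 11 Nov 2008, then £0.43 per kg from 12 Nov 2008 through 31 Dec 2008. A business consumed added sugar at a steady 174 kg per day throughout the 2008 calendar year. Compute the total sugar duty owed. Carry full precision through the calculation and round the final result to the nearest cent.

£31782.84

1 Jan – 11 Nov 2008: 316 days × 174 kg/day = 54,984 kg at £0.51/kg → £28041.84
12 Nov – 31 Dec 2008: 50 days × 174 kg/day = 8,700 kg at £0.43/kg → £3741.00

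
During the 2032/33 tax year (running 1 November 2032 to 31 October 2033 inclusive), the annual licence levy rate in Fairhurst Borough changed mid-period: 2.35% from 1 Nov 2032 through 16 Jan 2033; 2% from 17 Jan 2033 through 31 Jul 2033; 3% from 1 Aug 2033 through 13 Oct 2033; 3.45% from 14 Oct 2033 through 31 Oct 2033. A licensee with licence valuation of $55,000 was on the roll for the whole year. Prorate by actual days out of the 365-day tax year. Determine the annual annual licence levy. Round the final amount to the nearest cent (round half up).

1 Nov 2032 – 16 Jan 2033: 77 days at 2.35% → $55,000 × 2.35% × 77/365 = $272.6644
17 Jan – 31 Jul 2033: 196 days at 2% → $55,000 × 2% × 196/365 = $590.6849
1 Aug – 13 Oct 2033: 74 days at 3% → $55,000 × 3% × 74/365 = $334.5205
14 Oct – 31 Oct 2033: 18 days at 3.45% → $55,000 × 3.45% × 18/365 = $93.5753
Total = $1,291.4452

$1,291.45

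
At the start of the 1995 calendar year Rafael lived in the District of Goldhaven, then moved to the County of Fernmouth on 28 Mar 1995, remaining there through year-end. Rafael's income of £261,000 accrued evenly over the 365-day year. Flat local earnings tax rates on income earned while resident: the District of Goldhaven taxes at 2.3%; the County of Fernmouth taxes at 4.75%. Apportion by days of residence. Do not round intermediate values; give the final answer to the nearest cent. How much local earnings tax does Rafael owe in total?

The District of Goldhaven, 1 Jan – 27 Mar 1995: 86 days → £261,000 × 2.3% × 86/365 = £1,414.4055
The County of Fernmouth, 28 Mar – 31 Dec 1995: 279 days → £261,000 × 4.75% × 279/365 = £9,476.4452
Total = £10,890.8507

£10,890.85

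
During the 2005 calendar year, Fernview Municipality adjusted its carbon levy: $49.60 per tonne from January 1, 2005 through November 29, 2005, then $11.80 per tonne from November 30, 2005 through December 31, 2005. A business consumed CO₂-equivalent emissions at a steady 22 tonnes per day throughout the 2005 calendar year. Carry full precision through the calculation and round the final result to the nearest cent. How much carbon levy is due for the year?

January 1 – November 29, 2005: 333 days × 22 tonnes/day = 7,326 tonnes at $49.60/tonne → $363369.60
November 30 – December 31, 2005: 32 days × 22 tonnes/day = 704 tonnes at $11.80/tonne → $8307.20

$371676.80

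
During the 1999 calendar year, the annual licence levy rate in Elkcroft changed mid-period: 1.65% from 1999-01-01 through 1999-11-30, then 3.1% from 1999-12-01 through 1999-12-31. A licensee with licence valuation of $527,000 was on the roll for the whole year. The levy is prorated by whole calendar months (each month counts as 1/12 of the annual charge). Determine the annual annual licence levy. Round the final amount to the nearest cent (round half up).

$9,332.29

1999-01-01 to 1999-11-30: 11 months at 1.65% → $527,000 × 1.65% × 11/12 = $7,970.8750
1999-12-01 to 1999-12-31: 1 month at 3.1% → $527,000 × 3.1% × 1/12 = $1,361.4167
Total = $9,332.2917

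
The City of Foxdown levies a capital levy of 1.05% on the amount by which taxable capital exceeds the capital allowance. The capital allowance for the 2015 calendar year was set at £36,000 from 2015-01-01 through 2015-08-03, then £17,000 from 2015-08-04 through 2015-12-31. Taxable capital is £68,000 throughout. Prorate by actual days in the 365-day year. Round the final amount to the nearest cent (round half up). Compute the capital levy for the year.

2015-01-01 to 2015-08-03: 215 days, exemption £36,000 → (£68,000 − £36,000) × 1.05% × 215/365 = £197.9178
2015-08-04 to 2015-12-31: 150 days, exemption £17,000 → (£68,000 − £17,000) × 1.05% × 150/365 = £220.0685
Total = £417.9863

£417.99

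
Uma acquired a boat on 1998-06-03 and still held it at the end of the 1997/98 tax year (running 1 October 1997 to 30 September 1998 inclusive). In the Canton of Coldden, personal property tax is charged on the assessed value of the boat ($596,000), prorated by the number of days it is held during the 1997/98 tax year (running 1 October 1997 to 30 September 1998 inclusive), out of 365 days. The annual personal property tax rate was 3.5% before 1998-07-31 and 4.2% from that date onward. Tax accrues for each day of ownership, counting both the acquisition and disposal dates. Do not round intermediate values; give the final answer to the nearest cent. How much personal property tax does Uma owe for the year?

1998-06-03 to 1998-07-30: 58 days at 3.5% → $596,000 × 3.5% × 58/365 = $3,314.7397
1998-07-31 to 1998-09-30: 62 days at 4.2% → $596,000 × 4.2% × 62/365 = $4,252.0110
Total = $7,566.7507

$7,566.75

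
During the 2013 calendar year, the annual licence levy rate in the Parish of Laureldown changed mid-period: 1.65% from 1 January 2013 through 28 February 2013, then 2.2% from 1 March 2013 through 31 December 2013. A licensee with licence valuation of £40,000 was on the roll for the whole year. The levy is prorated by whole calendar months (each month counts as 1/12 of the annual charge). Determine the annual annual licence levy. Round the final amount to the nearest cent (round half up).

1 January – 28 February 2013: 2 months at 1.65% → £40,000 × 1.65% × 2/12 = £110.0000
1 March – 31 December 2013: 10 months at 2.2% → £40,000 × 2.2% × 10/12 = £733.3333
Total = £843.3333

£843.33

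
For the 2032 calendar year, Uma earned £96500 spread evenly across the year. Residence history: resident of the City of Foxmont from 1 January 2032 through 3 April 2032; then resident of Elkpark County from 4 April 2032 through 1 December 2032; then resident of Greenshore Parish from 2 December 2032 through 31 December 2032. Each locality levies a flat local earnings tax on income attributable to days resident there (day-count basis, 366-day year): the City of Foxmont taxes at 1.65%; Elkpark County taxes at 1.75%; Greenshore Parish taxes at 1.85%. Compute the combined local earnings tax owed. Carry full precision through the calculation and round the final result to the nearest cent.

£1671.88

The City of Foxmont, 1 January – 3 April 2032: 94 days → £96500 × 1.65% × 94/366 = £408.9385
Elkpark County, 4 April – 1 December 2032: 242 days → £96500 × 1.75% × 242/366 = £1116.6052
Greenshore Parish, 2 December – 31 December 2032: 30 days → £96500 × 1.85% × 30/366 = £146.3320
Total = £1671.8757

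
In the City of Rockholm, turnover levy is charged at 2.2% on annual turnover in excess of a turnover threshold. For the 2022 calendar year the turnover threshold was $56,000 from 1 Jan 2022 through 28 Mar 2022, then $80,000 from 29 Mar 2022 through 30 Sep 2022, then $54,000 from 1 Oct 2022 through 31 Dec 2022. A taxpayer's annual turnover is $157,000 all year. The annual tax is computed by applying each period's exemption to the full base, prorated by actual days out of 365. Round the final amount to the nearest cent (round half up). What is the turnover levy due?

$1,964.03

1 Jan – 28 Mar 2022: 87 days, exemption $56,000 → ($157,000 − $56,000) × 2.2% × 87/365 = $529.6274
29 Mar – 30 Sep 2022: 186 days, exemption $80,000 → ($157,000 − $80,000) × 2.2% × 186/365 = $863.2438
1 Oct – 31 Dec 2022: 92 days, exemption $54,000 → ($157,000 − $54,000) × 2.2% × 92/365 = $571.1562
Total = $1,964.0274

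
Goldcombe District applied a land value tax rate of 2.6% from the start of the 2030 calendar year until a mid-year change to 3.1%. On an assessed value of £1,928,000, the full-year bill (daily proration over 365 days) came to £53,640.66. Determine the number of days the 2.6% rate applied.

Let d = days at the first rate; then 365 − d days at the second rate.
£1,928,000 × [2.6%·d + 3.1%·(365−d)] / 365 = £53,640.66
Solving gives d = 232, so the new rate took effect on 21 August 2030.

232 days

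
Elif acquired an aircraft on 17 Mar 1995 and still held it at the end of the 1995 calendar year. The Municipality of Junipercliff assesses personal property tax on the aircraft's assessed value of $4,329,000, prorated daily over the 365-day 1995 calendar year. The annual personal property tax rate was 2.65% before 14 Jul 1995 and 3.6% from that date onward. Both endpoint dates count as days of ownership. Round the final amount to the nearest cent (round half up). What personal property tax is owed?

$110,413.22

17 Mar – 13 Jul 1995: 119 days at 2.65% → $4,329,000 × 2.65% × 119/365 = $37,401.3740
14 Jul – 31 Dec 1995: 171 days at 3.6% → $4,329,000 × 3.6% × 171/365 = $73,011.8466
Total = $110,413.2205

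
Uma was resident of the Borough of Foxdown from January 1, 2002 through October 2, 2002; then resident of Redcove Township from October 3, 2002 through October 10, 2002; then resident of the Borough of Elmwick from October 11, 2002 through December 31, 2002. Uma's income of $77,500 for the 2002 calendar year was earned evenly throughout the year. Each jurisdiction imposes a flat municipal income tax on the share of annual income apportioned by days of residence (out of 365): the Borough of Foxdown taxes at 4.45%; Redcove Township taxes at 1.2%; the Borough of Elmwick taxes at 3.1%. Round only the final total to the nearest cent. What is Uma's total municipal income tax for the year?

The Borough of Foxdown, January 1 – October 2, 2002: 275 days → $77,500 × 4.45% × 275/365 = $2,598.3733
Redcove Township, October 3 – October 10, 2002: 8 days → $77,500 × 1.2% × 8/365 = $20.3836
The Borough of Elmwick, October 11 – December 31, 2002: 82 days → $77,500 × 3.1% × 82/365 = $539.7397
Total = $3,158.4966

$3,158.50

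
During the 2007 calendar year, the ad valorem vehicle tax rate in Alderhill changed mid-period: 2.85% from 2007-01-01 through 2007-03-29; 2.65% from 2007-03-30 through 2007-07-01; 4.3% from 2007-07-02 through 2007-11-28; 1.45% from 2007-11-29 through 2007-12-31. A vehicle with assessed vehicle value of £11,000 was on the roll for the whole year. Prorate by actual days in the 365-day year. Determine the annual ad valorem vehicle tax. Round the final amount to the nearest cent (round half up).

2007-01-01 to 2007-03-29: 88 days at 2.85% → £11,000 × 2.85% × 88/365 = £75.5836
2007-03-30 to 2007-07-01: 94 days at 2.65% → £11,000 × 2.65% × 94/365 = £75.0712
2007-07-02 to 2007-11-28: 150 days at 4.3% → £11,000 × 4.3% × 150/365 = £194.3836
2007-11-29 to 2007-12-31: 33 days at 1.45% → £11,000 × 1.45% × 33/365 = £14.4205
Total = £359.4589

£359.46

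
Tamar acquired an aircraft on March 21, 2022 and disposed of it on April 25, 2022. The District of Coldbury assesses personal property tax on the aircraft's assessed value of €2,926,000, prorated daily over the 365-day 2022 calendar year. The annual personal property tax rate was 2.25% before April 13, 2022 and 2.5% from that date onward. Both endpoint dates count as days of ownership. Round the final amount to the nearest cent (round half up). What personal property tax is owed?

€6,753.85

March 21 – April 12, 2022: 23 days at 2.25% → €2,926,000 × 2.25% × 23/365 = €4,148.5068
April 13 – April 25, 2022: 13 days at 2.5% → €2,926,000 × 2.5% × 13/365 = €2,605.3425
Total = €6,753.8493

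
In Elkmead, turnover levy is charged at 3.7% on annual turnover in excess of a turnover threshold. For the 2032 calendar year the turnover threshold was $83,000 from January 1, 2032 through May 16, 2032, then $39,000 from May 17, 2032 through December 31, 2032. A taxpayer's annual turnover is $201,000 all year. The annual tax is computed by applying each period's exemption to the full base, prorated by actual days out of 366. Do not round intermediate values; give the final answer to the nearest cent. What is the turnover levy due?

$5,384.61

January 1 – May 16, 2032: 137 days, exemption $83,000 → ($201,000 − $83,000) × 3.7% × 137/366 = $1,634.2678
May 17 – December 31, 2032: 229 days, exemption $39,000 → ($201,000 − $39,000) × 3.7% × 229/366 = $3,750.3443
Total = $5,384.6120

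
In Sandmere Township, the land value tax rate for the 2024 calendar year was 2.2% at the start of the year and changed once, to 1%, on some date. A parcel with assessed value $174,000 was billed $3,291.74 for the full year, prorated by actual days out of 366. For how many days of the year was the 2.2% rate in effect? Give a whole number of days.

Let d = days at the first rate; then 366 − d days at the second rate.
$174,000 × [2.2%·d + 1%·(366−d)] / 366 = $3,291.74
Solving gives d = 272, so the new rate took effect on September 29, 2024.

272 days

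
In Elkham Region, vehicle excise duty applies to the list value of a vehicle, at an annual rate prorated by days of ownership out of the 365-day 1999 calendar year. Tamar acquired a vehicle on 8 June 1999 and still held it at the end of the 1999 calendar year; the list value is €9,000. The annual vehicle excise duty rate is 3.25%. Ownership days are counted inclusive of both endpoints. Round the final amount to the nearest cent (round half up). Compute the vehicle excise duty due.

€165.88

Days held (8 June – 31 December 1999): 207 out of 365
Tax = €9,000 × 3.25% × 207/365 = €165.8836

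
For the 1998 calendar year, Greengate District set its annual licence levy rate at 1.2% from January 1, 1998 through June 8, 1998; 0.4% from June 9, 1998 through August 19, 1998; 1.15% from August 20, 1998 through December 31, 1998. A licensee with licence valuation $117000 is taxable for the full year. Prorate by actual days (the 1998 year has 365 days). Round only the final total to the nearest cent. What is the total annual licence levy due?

January 1 – June 8, 1998: 159 days at 1.2% → $117000 × 1.2% × 159/365 = $611.6055
June 9 – August 19, 1998: 72 days at 0.4% → $117000 × 0.4% × 72/365 = $92.3178
August 20 – December 31, 1998: 134 days at 1.15% → $117000 × 1.15% × 134/365 = $493.9644
Total = $1197.8877

$1197.89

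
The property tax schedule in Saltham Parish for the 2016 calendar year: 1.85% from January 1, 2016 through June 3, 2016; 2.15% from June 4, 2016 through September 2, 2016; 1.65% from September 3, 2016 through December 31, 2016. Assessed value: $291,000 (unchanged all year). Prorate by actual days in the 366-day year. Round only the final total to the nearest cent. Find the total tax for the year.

January 1 – June 3, 2016: 155 days at 1.85% → $291,000 × 1.85% × 155/366 = $2,279.8975
June 4 – September 2, 2016: 91 days at 2.15% → $291,000 × 2.15% × 91/366 = $1,555.5779
September 3 – December 31, 2016: 120 days at 1.65% → $291,000 × 1.65% × 120/366 = $1,574.2623
Total = $5,409.7377

$5,409.74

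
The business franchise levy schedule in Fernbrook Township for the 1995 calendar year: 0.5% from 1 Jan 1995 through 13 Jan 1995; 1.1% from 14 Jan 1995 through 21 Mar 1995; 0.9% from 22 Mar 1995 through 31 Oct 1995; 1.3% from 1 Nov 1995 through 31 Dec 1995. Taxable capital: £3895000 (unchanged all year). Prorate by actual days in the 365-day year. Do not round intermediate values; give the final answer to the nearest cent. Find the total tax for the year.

1 Jan – 13 Jan 1995: 13 days at 0.5% → £3895000 × 0.5% × 13/365 = £693.6301
14 Jan – 21 Mar 1995: 67 days at 1.1% → £3895000 × 1.1% × 67/365 = £7864.6986
22 Mar – 31 Oct 1995: 224 days at 0.9% → £3895000 × 0.9% × 224/365 = £21513.2055
1 Nov – 31 Dec 1995: 61 days at 1.3% → £3895000 × 1.3% × 61/365 = £8462.2877
Total = £38533.8219

£38533.82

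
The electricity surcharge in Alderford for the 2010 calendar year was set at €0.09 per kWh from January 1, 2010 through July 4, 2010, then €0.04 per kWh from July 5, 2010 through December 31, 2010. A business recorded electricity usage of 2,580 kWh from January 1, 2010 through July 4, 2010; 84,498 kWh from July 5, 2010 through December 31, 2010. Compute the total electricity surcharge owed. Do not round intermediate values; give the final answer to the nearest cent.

January 1 – July 4, 2010: 2,580 kWh at €0.09/kWh → €232.20
July 5 – December 31, 2010: 84,498 kWh at €0.04/kWh → €3,379.92

€3,612.12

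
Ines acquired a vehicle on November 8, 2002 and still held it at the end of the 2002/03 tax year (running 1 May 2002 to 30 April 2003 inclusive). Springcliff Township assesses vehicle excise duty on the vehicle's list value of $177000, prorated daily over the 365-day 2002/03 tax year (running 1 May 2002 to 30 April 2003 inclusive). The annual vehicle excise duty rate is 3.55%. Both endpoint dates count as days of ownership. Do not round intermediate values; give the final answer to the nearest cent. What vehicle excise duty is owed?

$2995.42

Days held (November 8, 2002 – April 30, 2003): 174 out of 365
Tax = $177000 × 3.55% × 174/365 = $2995.4219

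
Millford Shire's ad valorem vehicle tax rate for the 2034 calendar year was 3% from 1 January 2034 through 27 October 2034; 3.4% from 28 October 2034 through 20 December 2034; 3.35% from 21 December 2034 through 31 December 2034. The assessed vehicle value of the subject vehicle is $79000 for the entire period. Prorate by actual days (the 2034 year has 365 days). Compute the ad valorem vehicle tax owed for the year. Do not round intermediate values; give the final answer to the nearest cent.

1 January – 27 October 2034: 300 days at 3% → $79000 × 3% × 300/365 = $1947.9452
28 October – 20 December 2034: 54 days at 3.4% → $79000 × 3.4% × 54/365 = $397.3808
21 December – 31 December 2034: 11 days at 3.35% → $79000 × 3.35% × 11/365 = $79.7575
Total = $2425.0836

$2425.08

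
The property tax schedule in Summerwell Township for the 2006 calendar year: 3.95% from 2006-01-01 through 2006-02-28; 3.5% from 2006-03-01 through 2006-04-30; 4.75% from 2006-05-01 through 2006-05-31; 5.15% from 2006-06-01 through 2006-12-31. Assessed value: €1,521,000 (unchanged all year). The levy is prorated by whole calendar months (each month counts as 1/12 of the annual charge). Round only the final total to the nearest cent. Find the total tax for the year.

€70,599.75

2006-01-01 to 2006-02-28: 2 months at 3.95% → €1,521,000 × 3.95% × 2/12 = €10,013.2500
2006-03-01 to 2006-04-30: 2 months at 3.5% → €1,521,000 × 3.5% × 2/12 = €8,872.5000
2006-05-01 to 2006-05-31: 1 month at 4.75% → €1,521,000 × 4.75% × 1/12 = €6,020.6250
2006-06-01 to 2006-12-31: 7 months at 5.15% → €1,521,000 × 5.15% × 7/12 = €45,693.3750
Total = €70,599.7500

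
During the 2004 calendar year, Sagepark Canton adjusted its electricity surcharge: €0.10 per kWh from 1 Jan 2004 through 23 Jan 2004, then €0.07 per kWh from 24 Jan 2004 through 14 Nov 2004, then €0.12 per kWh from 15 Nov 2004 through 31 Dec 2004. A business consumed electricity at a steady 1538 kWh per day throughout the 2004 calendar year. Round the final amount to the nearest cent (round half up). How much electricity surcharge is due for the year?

€44079.08

1 Jan – 23 Jan 2004: 23 days × 1538 kWh/day = 35,374 kWh at €0.10/kWh → €3537.40
24 Jan – 14 Nov 2004: 296 days × 1538 kWh/day = 455,248 kWh at €0.07/kWh → €31867.36
15 Nov – 31 Dec 2004: 47 days × 1538 kWh/day = 72,286 kWh at €0.12/kWh → €8674.32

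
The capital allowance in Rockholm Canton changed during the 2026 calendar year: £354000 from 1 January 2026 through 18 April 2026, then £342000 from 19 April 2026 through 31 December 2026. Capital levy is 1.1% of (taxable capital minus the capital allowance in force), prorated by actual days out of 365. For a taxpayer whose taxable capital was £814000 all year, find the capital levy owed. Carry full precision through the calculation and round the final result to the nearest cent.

1 January – 18 April 2026: 108 days, exemption £354000 → (£814000 − £354000) × 1.1% × 108/365 = £1497.2055
19 April – 31 December 2026: 257 days, exemption £342000 → (£814000 − £342000) × 1.1% × 257/365 = £3655.7370
Total = £5152.9425

£5152.94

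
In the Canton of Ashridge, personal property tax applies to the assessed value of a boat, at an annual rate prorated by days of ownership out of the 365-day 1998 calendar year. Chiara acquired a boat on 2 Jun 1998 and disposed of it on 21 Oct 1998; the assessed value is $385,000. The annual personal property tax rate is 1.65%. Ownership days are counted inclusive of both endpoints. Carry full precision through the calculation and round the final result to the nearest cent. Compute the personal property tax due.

$2,471.38

Days held (2 Jun – 21 Oct 1998): 142 out of 365
Tax = $385,000 × 1.65% × 142/365 = $2,471.3836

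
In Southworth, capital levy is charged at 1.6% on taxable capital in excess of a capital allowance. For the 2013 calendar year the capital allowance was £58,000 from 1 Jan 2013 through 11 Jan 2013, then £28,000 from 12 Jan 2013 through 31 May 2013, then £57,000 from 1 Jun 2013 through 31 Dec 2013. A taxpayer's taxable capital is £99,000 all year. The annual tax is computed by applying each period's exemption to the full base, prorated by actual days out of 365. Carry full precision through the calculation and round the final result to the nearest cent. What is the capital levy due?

£849.49

1 Jan – 11 Jan 2013: 11 days, exemption £58,000 → (£99,000 − £58,000) × 1.6% × 11/365 = £19.7699
12 Jan – 31 May 2013: 140 days, exemption £28,000 → (£99,000 − £28,000) × 1.6% × 140/365 = £435.7260
1 Jun – 31 Dec 2013: 214 days, exemption £57,000 → (£99,000 − £57,000) × 1.6% × 214/365 = £393.9945
Total = £849.4904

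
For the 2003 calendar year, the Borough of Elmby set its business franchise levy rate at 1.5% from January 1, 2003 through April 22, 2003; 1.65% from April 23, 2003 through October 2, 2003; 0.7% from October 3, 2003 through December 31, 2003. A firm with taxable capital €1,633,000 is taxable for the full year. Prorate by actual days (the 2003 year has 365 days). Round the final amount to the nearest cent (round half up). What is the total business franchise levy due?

January 1 – April 22, 2003: 112 days at 1.5% → €1,633,000 × 1.5% × 112/365 = €7,516.2740
April 23 – October 2, 2003: 163 days at 1.65% → €1,633,000 × 1.65% × 163/365 = €12,032.7493
October 3 – December 31, 2003: 90 days at 0.7% → €1,633,000 × 0.7% × 90/365 = €2,818.6027
Total = €22,367.6260

€22,367.63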